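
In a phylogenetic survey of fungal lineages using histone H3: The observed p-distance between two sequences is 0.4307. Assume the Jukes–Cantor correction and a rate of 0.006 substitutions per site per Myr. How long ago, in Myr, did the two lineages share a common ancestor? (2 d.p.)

d = −(3/4) ln(1 − 4p/3) = −0.75 ln(1 − 0.574267) = −0.75 ln(0.425733)
  = −0.75 × (-0.853943) = 0.640457 substitutions/site.
Under a molecular clock d = 2μt, so t = d/(2μ) = 0.640457 / (2 × 0.006) = 53.37 Myr.

53.37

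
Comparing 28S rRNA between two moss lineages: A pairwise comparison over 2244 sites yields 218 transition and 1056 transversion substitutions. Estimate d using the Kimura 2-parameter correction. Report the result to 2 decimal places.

P = 218/2244 ≈ 0.097148 and Q = 1056/2244 ≈ 0.470588.
Under the Kimura two-parameter model, d = −½ ln(1 − 2P − Q) − ¼ ln(1 − 2Q).
1 − 2P − Q = 0.335116, giving −½ ln(0.335116) = 0.546639.
1 − 2Q = 0.058824, giving −¼ ln(0.058824) = 0.708301.
d = 0.546639 + 0.708301 = 1.254940.

1.25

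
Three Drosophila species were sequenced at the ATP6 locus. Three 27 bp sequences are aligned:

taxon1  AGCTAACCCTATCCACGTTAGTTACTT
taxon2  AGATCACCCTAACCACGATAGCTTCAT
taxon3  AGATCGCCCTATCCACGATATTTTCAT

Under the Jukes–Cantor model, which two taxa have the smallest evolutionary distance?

taxon1–taxon2: 7/27 differ, p = 0.259, d = 0.318.
taxon1–taxon3: 7/27 differ, p = 0.259, d = 0.318.
taxon2–taxon3: 4/27 differ, p = 0.148, d = 0.165.
The smallest distance is between taxon2 and taxon3.

taxon2 and taxon3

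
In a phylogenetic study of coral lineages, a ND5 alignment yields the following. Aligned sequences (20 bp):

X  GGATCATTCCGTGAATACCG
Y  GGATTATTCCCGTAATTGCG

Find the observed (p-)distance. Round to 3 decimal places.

The sequences differ at 6 of 20 positions (sites 5, 11, 12, 13, 17, 18).
p = 6/20 = 0.300.

0.300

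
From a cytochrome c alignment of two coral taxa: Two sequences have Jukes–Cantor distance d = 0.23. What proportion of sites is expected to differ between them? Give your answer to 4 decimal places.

p = (3/4)(1 − e^(−4d/3)) = 0.75 × (1 − e^(-0.306667)) = 0.75 × (1 − 0.735896) = 0.198078.

0.1981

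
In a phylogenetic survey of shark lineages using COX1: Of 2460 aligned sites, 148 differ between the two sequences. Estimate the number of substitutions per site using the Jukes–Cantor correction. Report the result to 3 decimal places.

0.063

p = 148/2460 ≈ 0.060163.
d = −(3/4) ln(1 − 4p/3) = −0.75 ln(1 − 0.080217) = −0.75 ln(0.919783)
  = −0.75 × (-0.083618) = 0.062714 substitutions/site.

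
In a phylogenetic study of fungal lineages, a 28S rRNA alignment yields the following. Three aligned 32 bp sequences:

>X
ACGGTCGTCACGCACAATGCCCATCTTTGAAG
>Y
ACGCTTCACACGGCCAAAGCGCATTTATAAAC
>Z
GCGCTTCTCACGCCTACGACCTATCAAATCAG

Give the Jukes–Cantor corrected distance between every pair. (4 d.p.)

X–Y: 12/32 sites differ → p = 0.375, d = −0.75 ln(1 − 0.5) = 0.519860 ≈ 0.5199.
X–Z: 15/32 sites differ → p = 0.46875, d = −0.75 ln(1 − 0.625) = 0.735622 ≈ 0.7356.
Y–Z: 15/32 sites differ → p = 0.46875, d = −0.75 ln(1 − 0.625) = 0.735622 ≈ 0.7356.

d(X,Y) = 0.5199, d(X,Z) = 0.7356, d(Y,Z) = 0.7356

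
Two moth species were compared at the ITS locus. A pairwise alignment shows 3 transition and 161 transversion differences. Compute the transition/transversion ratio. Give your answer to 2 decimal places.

R = 3/161 = 0.018633… ≈ 0.02 (to 2 d.p.).

0.02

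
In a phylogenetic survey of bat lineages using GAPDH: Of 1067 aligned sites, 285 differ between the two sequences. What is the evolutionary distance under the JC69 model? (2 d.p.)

p = 285/1067 ≈ 0.267104.
d = −(3/4) ln(1 − 4p/3) = −0.75 ln(1 − 0.356139) = −0.75 ln(0.643861)
  = −0.75 × (-0.440272) = 0.330204 substitutions/site.

0.33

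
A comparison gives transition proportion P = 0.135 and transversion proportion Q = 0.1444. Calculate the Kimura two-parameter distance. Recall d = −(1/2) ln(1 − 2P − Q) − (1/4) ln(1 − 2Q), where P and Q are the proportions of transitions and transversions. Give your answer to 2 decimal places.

0.35

Under the Kimura two-parameter model, d = −½ ln(1 − 2P − Q) − ¼ ln(1 − 2Q).
1 − 2P − Q = 0.5856, giving −½ ln(0.5856) = 0.267559.
1 − 2Q = 0.7112, giving −¼ ln(0.7112) = 0.085200.
d = 0.267559 + 0.085200 = 0.352759.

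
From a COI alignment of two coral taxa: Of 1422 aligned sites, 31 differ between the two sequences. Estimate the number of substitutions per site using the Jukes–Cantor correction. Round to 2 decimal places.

p = 31/1422 ≈ 0.0218.
d = −(3/4) ln(1 − 4p/3) = −0.75 ln(1 − 0.029067) = −0.75 ln(0.970933)
  = −0.75 × (-0.029498) = 0.022124 substitutions/site.

0.02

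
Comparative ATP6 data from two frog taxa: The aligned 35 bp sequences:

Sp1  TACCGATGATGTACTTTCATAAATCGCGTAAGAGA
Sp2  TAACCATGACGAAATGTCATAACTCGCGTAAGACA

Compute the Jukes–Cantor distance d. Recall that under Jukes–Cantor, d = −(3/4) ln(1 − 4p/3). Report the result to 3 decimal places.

0.273

The sequences differ at 8 of 35 sites (3, 5, 10, 12, 14, 16, 23, 34), so p = 8/35 ≈ 0.228571.
d = −(3/4) ln(1 − 4p/3) = −0.75 ln(1 − 0.304761) = −0.75 ln(0.695239)
  = −0.75 × (-0.363500) = 0.272625 substitutions/site.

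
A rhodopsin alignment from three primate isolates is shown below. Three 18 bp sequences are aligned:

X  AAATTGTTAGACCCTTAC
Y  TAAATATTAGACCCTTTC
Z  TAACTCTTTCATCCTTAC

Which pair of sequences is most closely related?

X and Y

X–Y: 4/18 differ, p = 0.222, d = 0.264.
X–Z: 6/18 differ, p = 0.333, d = 0.441.
Y–Z: 6/18 differ, p = 0.333, d = 0.441.
The smallest distance is between X and Y.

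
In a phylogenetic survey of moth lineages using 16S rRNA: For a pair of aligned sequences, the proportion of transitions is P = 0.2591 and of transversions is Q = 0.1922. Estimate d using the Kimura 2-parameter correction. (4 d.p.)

Under the Kimura two-parameter model, d = −½ ln(1 − 2P − Q) − ¼ ln(1 − 2Q).
1 − 2P − Q = 0.2896, giving −½ ln(0.2896) = 0.619627.
1 − 2Q = 0.6156, giving −¼ ln(0.6156) = 0.121289.
d = 0.619627 + 0.121289 = 0.740916.

0.7409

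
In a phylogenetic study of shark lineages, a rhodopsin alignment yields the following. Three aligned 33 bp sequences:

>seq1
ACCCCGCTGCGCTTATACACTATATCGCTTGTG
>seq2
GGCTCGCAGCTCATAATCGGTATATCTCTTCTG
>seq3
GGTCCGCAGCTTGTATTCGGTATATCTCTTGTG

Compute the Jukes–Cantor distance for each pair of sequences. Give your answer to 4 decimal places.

seq1–seq2: 12/33 sites differ → p ≈ 0.363636, d = −0.75 ln(1 − 0.484848) = 0.497470 ≈ 0.4975.
seq1–seq3: 11/33 sites differ → p ≈ 0.333333, d = −0.75 ln(1 − 0.444444) = 0.440839 ≈ 0.4408.
seq2–seq3: 6/33 sites differ → p ≈ 0.181818, d = −0.75 ln(1 − 0.242424) = 0.208224 ≈ 0.2082.

d(seq1,seq2) = 0.4975, d(seq1,seq3) = 0.4408, d(seq2,seq3) = 0.2082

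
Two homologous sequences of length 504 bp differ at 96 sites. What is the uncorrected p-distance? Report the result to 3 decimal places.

0.190

p = 96/504 = 0.190476… ≈ 0.190 (to 3 d.p.).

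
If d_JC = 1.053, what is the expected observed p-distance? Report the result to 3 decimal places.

p = (3/4)(1 − e^(−4d/3)) = 0.75 × (1 − e^(-1.404)) = 0.75 × (1 − 0.245613) = 0.565790.

0.566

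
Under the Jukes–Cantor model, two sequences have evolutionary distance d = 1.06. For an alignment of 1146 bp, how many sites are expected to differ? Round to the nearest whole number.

650

Invert JC69: p = (3/4)(1 − e^(−4d/3)) = 0.75 × (1 − e^(-1.413333)) = 0.75 × (1 − 0.243331) = 0.567502.
Expected differing sites = pL ≈ 0.567502 × 1146 = 650.357292 ≈ 650.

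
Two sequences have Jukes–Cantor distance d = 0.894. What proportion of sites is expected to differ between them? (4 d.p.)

p = (3/4)(1 − e^(−4d/3)) = 0.75 × (1 − e^(-1.192)) = 0.75 × (1 − 0.303613) = 0.522290.

0.5223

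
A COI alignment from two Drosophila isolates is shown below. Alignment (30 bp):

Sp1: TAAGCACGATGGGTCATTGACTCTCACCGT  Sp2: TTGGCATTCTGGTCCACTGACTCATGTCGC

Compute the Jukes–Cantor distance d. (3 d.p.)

0.647

The sequences differ at 13 of 30 sites, so p = 13/30 ≈ 0.433333.
d = −(3/4) ln(1 − 4p/3) = −0.75 ln(1 − 0.577777) = −0.75 ln(0.422223)
  = −0.75 × (-0.862222) = 0.646667 substitutions/site.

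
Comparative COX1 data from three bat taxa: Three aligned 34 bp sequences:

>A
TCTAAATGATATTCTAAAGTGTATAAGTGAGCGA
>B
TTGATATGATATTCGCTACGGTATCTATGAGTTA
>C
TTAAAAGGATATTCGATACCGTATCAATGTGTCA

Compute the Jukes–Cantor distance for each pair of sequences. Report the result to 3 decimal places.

d(A,B) = 0.535, d(A,C) = 0.477, d(B,C) = 0.282

A–B: 13/34 sites differ → p ≈ 0.382353, d = −0.75 ln(1 − 0.509804) = 0.534712 ≈ 0.535.
A–C: 12/34 sites differ → p ≈ 0.352941, d = −0.75 ln(1 − 0.470588) = 0.476991 ≈ 0.477.
B–C: 8/34 sites differ → p ≈ 0.235294, d = −0.75 ln(1 − 0.313725) = 0.282358 ≈ 0.282.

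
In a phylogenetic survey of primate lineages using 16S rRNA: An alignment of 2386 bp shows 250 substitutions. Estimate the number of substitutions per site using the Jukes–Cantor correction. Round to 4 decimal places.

p = 250/2386 ≈ 0.104778.
d = −(3/4) ln(1 − 4p/3) = −0.75 ln(1 − 0.139704) = −0.75 ln(0.860296)
  = −0.75 × (-0.150479) = 0.112859 substitutions/site.

0.1129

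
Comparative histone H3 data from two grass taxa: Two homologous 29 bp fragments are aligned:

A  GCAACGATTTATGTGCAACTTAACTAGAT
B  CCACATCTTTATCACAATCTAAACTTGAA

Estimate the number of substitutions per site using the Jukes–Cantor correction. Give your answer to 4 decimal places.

The sequences differ at 13 of 29 sites, so p = 13/29 ≈ 0.448276.
d = −(3/4) ln(1 − 4p/3) = −0.75 ln(1 − 0.597701) = −0.75 ln(0.402299)
  = −0.75 × (-0.910560) = 0.682920 substitutions/site.

0.6829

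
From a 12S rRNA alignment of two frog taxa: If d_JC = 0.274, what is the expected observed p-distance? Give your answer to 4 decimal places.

0.2295

p = (3/4)(1 − e^(−4d/3)) = 0.75 × (1 − e^(-0.365333)) = 0.75 × (1 − 0.693966) = 0.229526.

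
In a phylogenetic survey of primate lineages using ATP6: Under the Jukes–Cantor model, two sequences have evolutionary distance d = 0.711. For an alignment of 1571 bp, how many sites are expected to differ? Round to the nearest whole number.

722

Invert JC69: p = (3/4)(1 − e^(−4d/3)) = 0.75 × (1 − e^(-0.948)) = 0.75 × (1 − 0.387515) = 0.459364.
Expected differing sites = pL ≈ 0.459364 × 1571 = 721.660844 ≈ 722.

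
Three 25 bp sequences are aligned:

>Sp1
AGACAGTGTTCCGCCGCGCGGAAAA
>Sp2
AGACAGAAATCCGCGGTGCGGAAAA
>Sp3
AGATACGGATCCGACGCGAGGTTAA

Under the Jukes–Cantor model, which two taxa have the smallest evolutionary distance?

Sp1 and Sp2

Sp1–Sp2: 5/25 differ, p = 0.200, d = 0.233.
Sp1–Sp3: 8/25 differ, p = 0.320, d = 0.417.
Sp2–Sp3: 10/25 differ, p = 0.400, d = 0.572.
The smallest distance is between Sp1 and Sp2.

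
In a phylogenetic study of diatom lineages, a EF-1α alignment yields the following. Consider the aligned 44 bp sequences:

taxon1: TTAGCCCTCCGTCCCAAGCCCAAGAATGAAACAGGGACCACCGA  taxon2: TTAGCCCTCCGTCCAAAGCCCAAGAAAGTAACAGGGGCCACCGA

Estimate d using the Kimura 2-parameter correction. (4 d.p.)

0.0970

Of 44 sites, 1 differences are transitions and 3 are transversions, so P = 1/44 ≈ 0.022727 and Q = 3/44 ≈ 0.068182.
Under the Kimura two-parameter model, d = −½ ln(1 − 2P − Q) − ¼ ln(1 − 2Q).
1 − 2P − Q = 0.886364, giving −½ ln(0.886364) = 0.060314.
1 − 2Q = 0.863636, giving −¼ ln(0.863636) = 0.036651.
d = 0.060314 + 0.036651 = 0.096965.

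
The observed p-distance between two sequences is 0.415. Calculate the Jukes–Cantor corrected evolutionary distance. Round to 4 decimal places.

d = −(3/4) ln(1 − 4p/3) = −0.75 ln(1 − 0.553333) = −0.75 ln(0.446667)
  = −0.75 × (-0.805942) = 0.604457 substitutions/site.

0.6045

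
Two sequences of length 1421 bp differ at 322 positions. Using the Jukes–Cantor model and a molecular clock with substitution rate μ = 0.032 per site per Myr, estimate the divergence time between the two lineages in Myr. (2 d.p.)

4.22

p = 322/1421 ≈ 0.226601.
d = −(3/4) ln(1 − 4p/3) = −0.75 ln(1 − 0.302135) = −0.75 ln(0.697865)
  = −0.75 × (-0.359730) = 0.269798 substitutions/site.
Under a molecular clock d = 2μt, so t = d/(2μ) = 0.269798 / (2 × 0.032) = 4.22 Myr.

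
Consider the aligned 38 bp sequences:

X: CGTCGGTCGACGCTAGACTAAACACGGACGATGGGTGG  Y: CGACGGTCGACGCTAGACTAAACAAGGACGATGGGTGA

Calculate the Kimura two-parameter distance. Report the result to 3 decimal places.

Of 38 sites, 1 differences are transitions and 2 are transversions, so P = 1/38 ≈ 0.026316 and Q = 2/38 ≈ 0.052632.
Under the Kimura two-parameter model, d = −½ ln(1 − 2P − Q) − ¼ ln(1 − 2Q).
1 − 2P − Q = 0.894736, giving −½ ln(0.894736) = 0.055613.
1 − 2Q = 0.894736, giving −¼ ln(0.894736) = 0.027807.
d = 0.055613 + 0.027807 = 0.083420.

0.083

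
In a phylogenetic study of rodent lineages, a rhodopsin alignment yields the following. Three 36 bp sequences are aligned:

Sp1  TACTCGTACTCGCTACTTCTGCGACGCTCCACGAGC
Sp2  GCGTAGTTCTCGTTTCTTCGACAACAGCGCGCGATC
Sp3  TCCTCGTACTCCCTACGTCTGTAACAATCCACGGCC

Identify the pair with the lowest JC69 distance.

Sp1–Sp2: 16/36 differ, p = 0.444, d = 0.673.
Sp1–Sp3: 9/36 differ, p = 0.250, d = 0.304.
Sp2–Sp3: 17/36 differ, p = 0.472, d = 0.745.
The smallest distance is between Sp1 and Sp3.

Sp1 and Sp3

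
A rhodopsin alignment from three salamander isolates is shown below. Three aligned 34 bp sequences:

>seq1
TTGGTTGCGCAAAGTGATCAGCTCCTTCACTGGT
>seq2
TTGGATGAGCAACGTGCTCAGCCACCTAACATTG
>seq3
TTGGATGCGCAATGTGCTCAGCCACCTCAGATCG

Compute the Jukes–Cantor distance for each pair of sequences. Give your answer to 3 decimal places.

seq1–seq2: 12/34 sites differ → p ≈ 0.352941, d = −0.75 ln(1 − 0.470588) = 0.476991 ≈ 0.477.
seq1–seq3: 11/34 sites differ → p ≈ 0.323529, d = −0.75 ln(1 − 0.431372) = 0.423397 ≈ 0.423.
seq2–seq3: 5/34 sites differ → p ≈ 0.147059, d = −0.75 ln(1 − 0.196079) = 0.163691 ≈ 0.164.

d(seq1,seq2) = 0.477, d(seq1,seq3) = 0.423, d(seq2,seq3) = 0.164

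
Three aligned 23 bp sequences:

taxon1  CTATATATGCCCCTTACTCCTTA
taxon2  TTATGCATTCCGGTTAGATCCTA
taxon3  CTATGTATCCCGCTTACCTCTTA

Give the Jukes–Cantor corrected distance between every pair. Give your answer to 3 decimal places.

taxon1–taxon2: 10/23 sites differ → p ≈ 0.434783, d = −0.75 ln(1 − 0.579711) = 0.650110 ≈ 0.650.
taxon1–taxon3: 5/23 sites differ → p ≈ 0.217391, d = −0.75 ln(1 − 0.289855) = 0.256715 ≈ 0.257.
taxon2–taxon3: 7/23 sites differ → p ≈ 0.304348, d = −0.75 ln(1 − 0.405797) = 0.390401 ≈ 0.390.

d(taxon1,taxon2) = 0.650, d(taxon1,taxon3) = 0.257, d(taxon2,taxon3) = 0.390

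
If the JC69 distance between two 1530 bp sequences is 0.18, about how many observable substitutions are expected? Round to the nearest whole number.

Invert JC69: p = (3/4)(1 − e^(−4d/3)) = 0.75 × (1 − e^(-0.24)) = 0.75 × (1 − 0.786628) = 0.160029.
Expected differing sites = pL ≈ 0.160029 × 1530 = 244.84437 ≈ 245.

245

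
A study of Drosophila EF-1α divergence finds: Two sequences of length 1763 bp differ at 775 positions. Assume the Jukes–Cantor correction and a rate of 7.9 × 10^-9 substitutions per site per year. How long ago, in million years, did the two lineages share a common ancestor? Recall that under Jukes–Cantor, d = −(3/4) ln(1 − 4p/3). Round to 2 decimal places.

p = 775/1763 ≈ 0.439592.
d = −(3/4) ln(1 − 4p/3) = −0.75 ln(1 − 0.586123) = −0.75 ln(0.413877)
  = −0.75 × (-0.882186) = 0.661640 substitutions/site.
Under a molecular clock d = 2μt, so t = d/(2μ) = 0.661640 / (2 × 7.9 × 10^-9) = 41.88 million years.

41.88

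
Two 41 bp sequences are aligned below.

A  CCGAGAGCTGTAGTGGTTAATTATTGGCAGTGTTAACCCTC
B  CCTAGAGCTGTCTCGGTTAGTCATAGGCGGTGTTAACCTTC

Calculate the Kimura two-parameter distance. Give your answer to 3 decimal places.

0.263

Of 41 sites, 5 differences are transitions and 4 are transversions, so P = 5/41 ≈ 0.121951 and Q = 4/41 ≈ 0.097561.
Under the Kimura two-parameter model, d = −½ ln(1 − 2P − Q) − ¼ ln(1 − 2Q).
1 − 2P − Q = 0.658537, giving −½ ln(0.658537) = 0.208867.
1 − 2Q = 0.804878, giving −¼ ln(0.804878) = 0.054266.
d = 0.208867 + 0.054266 = 0.263133.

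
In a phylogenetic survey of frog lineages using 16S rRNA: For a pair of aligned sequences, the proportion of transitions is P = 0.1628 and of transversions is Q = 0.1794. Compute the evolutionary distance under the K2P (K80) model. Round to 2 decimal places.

Under the Kimura two-parameter model, d = −½ ln(1 − 2P − Q) − ¼ ln(1 − 2Q).
1 − 2P − Q = 0.495, giving −½ ln(0.495) = 0.351599.
1 − 2Q = 0.6412, giving −¼ ln(0.6412) = 0.111103.
d = 0.351599 + 0.111103 = 0.462702.

0.46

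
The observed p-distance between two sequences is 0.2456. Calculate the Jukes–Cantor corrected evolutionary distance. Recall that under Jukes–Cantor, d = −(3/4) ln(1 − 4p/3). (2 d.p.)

d = −(3/4) ln(1 − 4p/3) = −0.75 ln(1 − 0.327467) = −0.75 ln(0.672533)
  = −0.75 × (-0.396704) = 0.297528 substitutions/site.

0.30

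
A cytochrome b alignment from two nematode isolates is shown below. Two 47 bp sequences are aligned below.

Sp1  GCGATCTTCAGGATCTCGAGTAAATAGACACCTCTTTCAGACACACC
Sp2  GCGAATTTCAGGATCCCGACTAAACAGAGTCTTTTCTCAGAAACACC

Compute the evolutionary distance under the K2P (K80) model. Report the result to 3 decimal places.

Of 47 sites, 6 differences are transitions and 5 are transversions, so P = 6/47 ≈ 0.12766 and Q = 5/47 ≈ 0.106383.
Under the Kimura two-parameter model, d = −½ ln(1 − 2P − Q) − ¼ ln(1 − 2Q).
1 − 2P − Q = 0.638297, giving −½ ln(0.638297) = 0.224476.
1 − 2Q = 0.787234, giving −¼ ln(0.787234) = 0.059807.
d = 0.224476 + 0.059807 = 0.284283.

0.284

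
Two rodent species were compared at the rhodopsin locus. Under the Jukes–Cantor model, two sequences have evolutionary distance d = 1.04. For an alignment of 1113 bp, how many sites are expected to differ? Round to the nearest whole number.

Invert JC69: p = (3/4)(1 − e^(−4d/3)) = 0.75 × (1 − e^(-1.386667)) = 0.75 × (1 − 0.249907) = 0.562570.
Expected differing sites = pL ≈ 0.562570 × 1113 = 626.14041 ≈ 626.

626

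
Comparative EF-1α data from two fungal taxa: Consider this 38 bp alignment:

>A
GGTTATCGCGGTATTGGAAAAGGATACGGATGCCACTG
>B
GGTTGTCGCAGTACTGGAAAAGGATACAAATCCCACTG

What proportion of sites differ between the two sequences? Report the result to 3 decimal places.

0.158

The sequences differ at 6 of 38 positions (sites 5, 10, 14, 28, 29, 32).
p = 6/38 = 0.157894… ≈ 0.158 (to 3 d.p.).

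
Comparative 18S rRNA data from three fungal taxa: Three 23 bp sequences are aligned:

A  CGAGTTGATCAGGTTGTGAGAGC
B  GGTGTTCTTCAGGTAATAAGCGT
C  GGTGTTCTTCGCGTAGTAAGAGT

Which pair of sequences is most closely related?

A–B: 9/23 differ, p = 0.391, d = 0.553.
A–C: 9/23 differ, p = 0.391, d = 0.553.
B–C: 4/23 differ, p = 0.174, d = 0.198.
The smallest distance is between B and C.

B and C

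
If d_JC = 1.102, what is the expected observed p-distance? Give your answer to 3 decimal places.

p = (3/4)(1 − e^(−4d/3)) = 0.75 × (1 − e^(-1.469333)) = 0.75 × (1 − 0.230079) = 0.577441.

0.577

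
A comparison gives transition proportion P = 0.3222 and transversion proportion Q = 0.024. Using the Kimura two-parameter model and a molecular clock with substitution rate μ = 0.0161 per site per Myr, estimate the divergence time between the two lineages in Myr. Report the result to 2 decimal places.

17.52

Under the Kimura two-parameter model, d = −½ ln(1 − 2P − Q) − ¼ ln(1 − 2Q).
1 − 2P − Q = 0.3316, giving −½ ln(0.3316) = 0.551913.
1 − 2Q = 0.952, giving −¼ ln(0.952) = 0.012298.
d = 0.551913 + 0.012298 = 0.564211.
Under a molecular clock d = 2μt, so t = d/(2μ) = 0.564211 / (2 × 0.0161) = 17.52 Myr.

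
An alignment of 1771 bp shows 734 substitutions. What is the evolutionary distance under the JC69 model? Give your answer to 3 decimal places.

0.603

p = 734/1771 ≈ 0.414455.
d = −(3/4) ln(1 − 4p/3) = −0.75 ln(1 − 0.552607) = −0.75 ln(0.447393)
  = −0.75 × (-0.804318) = 0.603239 substitutions/site.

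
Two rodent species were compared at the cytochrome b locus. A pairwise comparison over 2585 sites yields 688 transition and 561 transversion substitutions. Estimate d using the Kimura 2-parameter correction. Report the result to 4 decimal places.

P = 688/2585 ≈ 0.266151 and Q = 561/2585 ≈ 0.217021.
Under the Kimura two-parameter model, d = −½ ln(1 − 2P − Q) − ¼ ln(1 − 2Q).
1 − 2P − Q = 0.250677, giving −½ ln(0.250677) = 0.691795.
1 − 2Q = 0.565958, giving −¼ ln(0.565958) = 0.142309.
d = 0.691795 + 0.142309 = 0.834104.

0.8341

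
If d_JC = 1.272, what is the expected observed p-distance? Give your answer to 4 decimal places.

0.6124

p = (3/4)(1 − e^(−4d/3)) = 0.75 × (1 − e^(-1.696)) = 0.75 × (1 − 0.183416) = 0.612438.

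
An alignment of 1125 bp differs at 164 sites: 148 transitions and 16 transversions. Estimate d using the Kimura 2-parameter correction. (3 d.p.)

P = 148/1125 ≈ 0.131556 and Q = 16/1125 ≈ 0.014222.
Under the Kimura two-parameter model, d = −½ ln(1 − 2P − Q) − ¼ ln(1 − 2Q).
1 − 2P − Q = 0.722666, giving −½ ln(0.722666) = 0.162404.
1 − 2Q = 0.971556, giving −¼ ln(0.971556) = 0.007214.
d = 0.162404 + 0.007214 = 0.169618.

0.170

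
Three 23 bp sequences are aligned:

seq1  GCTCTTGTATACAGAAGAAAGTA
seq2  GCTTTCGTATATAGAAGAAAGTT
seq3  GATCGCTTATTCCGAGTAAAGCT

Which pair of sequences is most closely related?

seq1 and seq2

seq1–seq2: 4/23 differ, p = 0.174, d = 0.198.
seq1–seq3: 10/23 differ, p = 0.435, d = 0.650.
seq2–seq3: 10/23 differ, p = 0.435, d = 0.650.
The smallest distance is between seq1 and seq2.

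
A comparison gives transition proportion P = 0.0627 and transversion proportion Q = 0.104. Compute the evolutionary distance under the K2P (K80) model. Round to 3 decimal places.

0.189

Under the Kimura two-parameter model, d = −½ ln(1 − 2P − Q) − ¼ ln(1 − 2Q).
1 − 2P − Q = 0.7706, giving −½ ln(0.7706) = 0.130293.
1 − 2Q = 0.792, giving −¼ ln(0.792) = 0.058298.
d = 0.130293 + 0.058298 = 0.188591.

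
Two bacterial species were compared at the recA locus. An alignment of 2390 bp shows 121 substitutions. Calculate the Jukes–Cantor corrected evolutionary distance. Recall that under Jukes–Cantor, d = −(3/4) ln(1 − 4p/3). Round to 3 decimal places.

p = 121/2390 ≈ 0.050628.
d = −(3/4) ln(1 − 4p/3) = −0.75 ln(1 − 0.067504) = −0.75 ln(0.932496)
  = −0.75 × (-0.069890) = 0.052418 substitutions/site.

0.052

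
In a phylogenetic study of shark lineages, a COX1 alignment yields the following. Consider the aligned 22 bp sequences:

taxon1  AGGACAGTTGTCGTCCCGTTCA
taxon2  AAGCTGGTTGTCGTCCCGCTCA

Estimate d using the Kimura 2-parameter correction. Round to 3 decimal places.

0.287

Of 22 sites, 4 differences are transitions and 1 are transversions, so P = 4/22 ≈ 0.181818 and Q = 1/22 ≈ 0.045455.
Under the Kimura two-parameter model, d = −½ ln(1 − 2P − Q) − ¼ ln(1 − 2Q).
1 − 2P − Q = 0.590909, giving −½ ln(0.590909) = 0.263047.
1 − 2Q = 0.90909, giving −¼ ln(0.90909) = 0.023828.
d = 0.263047 + 0.023828 = 0.286875.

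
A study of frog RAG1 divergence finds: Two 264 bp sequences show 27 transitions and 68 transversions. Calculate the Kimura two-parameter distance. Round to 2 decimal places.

P = 27/264 ≈ 0.102273 and Q = 68/264 ≈ 0.257576.
Under the Kimura two-parameter model, d = −½ ln(1 − 2P − Q) − ¼ ln(1 − 2Q).
1 − 2P − Q = 0.537878, giving −½ ln(0.537878) = 0.310062.
1 − 2Q = 0.484848, giving −¼ ln(0.484848) = 0.180980.
d = 0.310062 + 0.180980 = 0.491042.

0.49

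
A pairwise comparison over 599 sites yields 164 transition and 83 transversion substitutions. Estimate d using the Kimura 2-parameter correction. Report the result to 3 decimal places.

P = 164/599 ≈ 0.27379 and Q = 83/599 ≈ 0.138564.
Under the Kimura two-parameter model, d = −½ ln(1 − 2P − Q) − ¼ ln(1 − 2Q).
1 − 2P − Q = 0.313856, giving −½ ln(0.313856) = 0.579410.
1 − 2Q = 0.722872, giving −¼ ln(0.722872) = 0.081131.
d = 0.579410 + 0.081131 = 0.660541.

0.661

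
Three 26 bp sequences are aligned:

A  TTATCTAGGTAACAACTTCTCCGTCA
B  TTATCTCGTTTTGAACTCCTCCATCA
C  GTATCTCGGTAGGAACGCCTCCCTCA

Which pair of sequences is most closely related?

B and C

A–B: 7/26 differ, p = 0.269, d = 0.334.
A–C: 7/26 differ, p = 0.269, d = 0.334.
B–C: 6/26 differ, p = 0.231, d = 0.276.
The smallest distance is between B and C.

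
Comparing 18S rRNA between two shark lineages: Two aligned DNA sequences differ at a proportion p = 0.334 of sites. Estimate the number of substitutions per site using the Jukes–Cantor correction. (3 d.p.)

d = −(3/4) ln(1 − 4p/3) = −0.75 ln(1 − 0.445333) = −0.75 ln(0.554667)
  = −0.75 × (-0.589387) = 0.442040 substitutions/site.

0.442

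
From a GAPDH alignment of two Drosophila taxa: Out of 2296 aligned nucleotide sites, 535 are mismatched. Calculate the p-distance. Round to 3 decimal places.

0.233

p = 535/2296 = 0.233013… ≈ 0.233 (to 3 d.p.).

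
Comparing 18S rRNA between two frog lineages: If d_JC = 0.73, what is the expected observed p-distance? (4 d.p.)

p = (3/4)(1 − e^(−4d/3)) = 0.75 × (1 − e^(-0.973333)) = 0.75 × (1 − 0.377822) = 0.466634.

0.4666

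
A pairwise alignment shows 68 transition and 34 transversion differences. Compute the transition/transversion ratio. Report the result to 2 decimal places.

2.00

R = 68/34 = 2.00.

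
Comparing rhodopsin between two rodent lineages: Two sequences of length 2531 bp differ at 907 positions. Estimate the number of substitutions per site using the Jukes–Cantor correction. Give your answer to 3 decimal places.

0.487

p = 907/2531 ≈ 0.358356.
d = −(3/4) ln(1 − 4p/3) = −0.75 ln(1 − 0.477808) = −0.75 ln(0.522192)
  = −0.75 × (-0.649720) = 0.487290 substitutions/site.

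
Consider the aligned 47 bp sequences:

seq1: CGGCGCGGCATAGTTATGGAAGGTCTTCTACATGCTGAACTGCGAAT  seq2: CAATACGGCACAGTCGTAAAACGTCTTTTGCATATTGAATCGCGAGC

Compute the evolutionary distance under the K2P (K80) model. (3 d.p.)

0.693

Of 47 sites, 17 differences are transitions and 1 are transversions, so P = 17/47 ≈ 0.361702 and Q = 1/47 ≈ 0.021277.
Under the Kimura two-parameter model, d = −½ ln(1 − 2P − Q) − ¼ ln(1 − 2Q).
1 − 2P − Q = 0.255319, giving −½ ln(0.255319) = 0.682621.
1 − 2Q = 0.957446, giving −¼ ln(0.957446) = 0.010871.
d = 0.682621 + 0.010871 = 0.693492.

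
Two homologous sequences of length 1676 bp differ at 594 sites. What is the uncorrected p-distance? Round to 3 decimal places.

p = 594/1676 = 0.354415… ≈ 0.354 (to 3 d.p.).

0.354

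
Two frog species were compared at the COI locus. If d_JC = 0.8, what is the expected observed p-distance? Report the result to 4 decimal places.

0.4919

p = (3/4)(1 − e^(−4d/3)) = 0.75 × (1 − e^(-1.066667)) = 0.75 × (1 − 0.344154) = 0.491885.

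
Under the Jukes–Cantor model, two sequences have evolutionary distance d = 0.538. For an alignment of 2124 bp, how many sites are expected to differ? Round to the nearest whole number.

816

Invert JC69: p = (3/4)(1 − e^(−4d/3)) = 0.75 × (1 − e^(-0.717333)) = 0.75 × (1 − 0.488052) = 0.383961.
Expected differing sites = pL ≈ 0.383961 × 2124 = 815.533164 ≈ 816.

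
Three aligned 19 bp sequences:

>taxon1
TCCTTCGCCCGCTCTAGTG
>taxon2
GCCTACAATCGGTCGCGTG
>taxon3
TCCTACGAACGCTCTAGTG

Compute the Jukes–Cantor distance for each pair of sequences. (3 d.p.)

d(taxon1,taxon2) = 0.618, d(taxon1,taxon3) = 0.177, d(taxon2,taxon3) = 0.410

taxon1–taxon2: 8/19 sites differ → p ≈ 0.421053, d = −0.75 ln(1 − 0.561404) = 0.618132 ≈ 0.618.
taxon1–taxon3: 3/19 sites differ → p ≈ 0.157895, d = −0.75 ln(1 − 0.210527) = 0.177292 ≈ 0.177.
taxon2–taxon3: 6/19 sites differ → p ≈ 0.315789, d = −0.75 ln(1 − 0.421052) = 0.409907 ≈ 0.410.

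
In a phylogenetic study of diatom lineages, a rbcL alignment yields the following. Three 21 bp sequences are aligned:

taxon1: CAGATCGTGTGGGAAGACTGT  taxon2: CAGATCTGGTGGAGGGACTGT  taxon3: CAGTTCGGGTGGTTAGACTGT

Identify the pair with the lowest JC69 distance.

taxon1–taxon2: 5/21 differ, p = 0.238, d = 0.286.
taxon1–taxon3: 4/21 differ, p = 0.190, d = 0.220.
taxon2–taxon3: 5/21 differ, p = 0.238, d = 0.286.
The smallest distance is between taxon1 and taxon3.

taxon1 and taxon3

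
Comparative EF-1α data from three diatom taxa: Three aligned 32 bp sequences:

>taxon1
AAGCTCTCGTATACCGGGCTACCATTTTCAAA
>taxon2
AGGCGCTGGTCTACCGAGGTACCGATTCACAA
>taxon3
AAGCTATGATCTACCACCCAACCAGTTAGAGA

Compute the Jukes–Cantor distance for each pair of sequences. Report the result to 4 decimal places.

taxon1–taxon2: 11/32 sites differ → p = 0.34375, d = −0.75 ln(1 − 0.458333) = 0.459828 ≈ 0.4598.
taxon1–taxon3: 12/32 sites differ → p = 0.375, d = −0.75 ln(1 − 0.5) = 0.519860 ≈ 0.5199.
taxon2–taxon3: 15/32 sites differ → p = 0.46875, d = −0.75 ln(1 − 0.625) = 0.735622 ≈ 0.7356.

d(taxon1,taxon2) = 0.4598, d(taxon1,taxon3) = 0.5199, d(taxon2,taxon3) = 0.7356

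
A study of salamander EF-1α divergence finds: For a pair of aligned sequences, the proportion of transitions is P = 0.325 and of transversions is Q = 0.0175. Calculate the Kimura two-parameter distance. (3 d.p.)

Under the Kimura two-parameter model, d = −½ ln(1 − 2P − Q) − ¼ ln(1 − 2Q).
1 − 2P − Q = 0.3325, giving −½ ln(0.3325) = 0.550558.
1 − 2Q = 0.965, giving −¼ ln(0.965) = 0.008907.
d = 0.550558 + 0.008907 = 0.559465.

0.559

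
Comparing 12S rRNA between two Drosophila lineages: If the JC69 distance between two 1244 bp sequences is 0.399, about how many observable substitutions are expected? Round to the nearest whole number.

385

Invert JC69: p = (3/4)(1 − e^(−4d/3)) = 0.75 × (1 − e^(-0.532)) = 0.75 × (1 − 0.587429) = 0.309428.
Expected differing sites = pL ≈ 0.309428 × 1244 = 384.928432 ≈ 385.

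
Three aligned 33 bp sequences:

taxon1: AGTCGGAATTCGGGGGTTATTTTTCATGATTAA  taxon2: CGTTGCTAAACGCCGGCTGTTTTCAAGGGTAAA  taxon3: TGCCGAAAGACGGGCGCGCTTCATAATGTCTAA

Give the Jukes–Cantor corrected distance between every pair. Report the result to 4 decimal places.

taxon1–taxon2: 15/33 sites differ → p ≈ 0.454545, d = −0.75 ln(1 − 0.60606) = 0.698667 ≈ 0.6987.
taxon1–taxon3: 14/33 sites differ → p ≈ 0.424242, d = −0.75 ln(1 − 0.565656) = 0.625439 ≈ 0.6254.
taxon2–taxon3: 18/33 sites differ → p ≈ 0.545455, d = −0.75 ln(1 − 0.727273) = 0.974463 ≈ 0.9745.

d(taxon1,taxon2) = 0.6987, d(taxon1,taxon3) = 0.6254, d(taxon2,taxon3) = 0.9745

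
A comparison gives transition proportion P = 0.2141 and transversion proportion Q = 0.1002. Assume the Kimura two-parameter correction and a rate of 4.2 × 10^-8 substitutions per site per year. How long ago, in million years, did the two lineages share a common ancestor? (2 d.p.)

5.14

Under the Kimura two-parameter model, d = −½ ln(1 − 2P − Q) − ¼ ln(1 − 2Q).
1 − 2P − Q = 0.4716, giving −½ ln(0.4716) = 0.375812.
1 − 2Q = 0.7996, giving −¼ ln(0.7996) = 0.055911.
d = 0.375812 + 0.055911 = 0.431723.
Under a molecular clock d = 2μt, so t = d/(2μ) = 0.431723 / (2 × 4.2 × 10^-8) = 5.14 million years.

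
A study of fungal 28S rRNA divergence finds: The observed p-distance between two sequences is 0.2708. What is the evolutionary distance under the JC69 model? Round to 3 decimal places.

0.336

d = −(3/4) ln(1 − 4p/3) = −0.75 ln(1 − 0.361067) = −0.75 ln(0.638933)
  = −0.75 × (-0.447956) = 0.335967 substitutions/site.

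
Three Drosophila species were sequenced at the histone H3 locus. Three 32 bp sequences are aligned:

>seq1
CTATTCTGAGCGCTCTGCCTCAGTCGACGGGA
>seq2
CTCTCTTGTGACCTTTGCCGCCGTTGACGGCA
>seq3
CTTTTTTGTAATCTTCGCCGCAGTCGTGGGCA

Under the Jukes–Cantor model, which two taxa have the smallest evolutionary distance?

seq2 and seq3

seq1–seq2: 11/32 differ, p = 0.344, d = 0.460.
seq1–seq3: 12/32 differ, p = 0.375, d = 0.520.
seq2–seq3: 9/32 differ, p = 0.281, d = 0.353.
The smallest distance is between seq2 and seq3.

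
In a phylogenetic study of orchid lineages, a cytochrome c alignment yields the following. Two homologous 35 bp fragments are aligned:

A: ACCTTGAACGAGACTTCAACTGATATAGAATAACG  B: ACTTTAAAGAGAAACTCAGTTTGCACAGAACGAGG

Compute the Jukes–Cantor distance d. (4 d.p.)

The sequences differ at 17 of 35 sites, so p = 17/35 ≈ 0.485714.
d = −(3/4) ln(1 − 4p/3) = −0.75 ln(1 − 0.647619) = −0.75 ln(0.352381)
  = −0.75 × (-1.043042) = 0.782282 substitutions/site.

0.7823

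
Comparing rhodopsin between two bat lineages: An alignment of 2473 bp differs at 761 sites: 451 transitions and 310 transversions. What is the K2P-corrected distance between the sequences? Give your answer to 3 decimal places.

P = 451/2473 ≈ 0.18237 and Q = 310/2473 ≈ 0.125354.
Under the Kimura two-parameter model, d = −½ ln(1 − 2P − Q) − ¼ ln(1 − 2Q).
1 − 2P − Q = 0.509906, giving −½ ln(0.509906) = 0.336764.
1 − 2Q = 0.749292, giving −¼ ln(0.749292) = 0.072157.
d = 0.336764 + 0.072157 = 0.408921.

0.409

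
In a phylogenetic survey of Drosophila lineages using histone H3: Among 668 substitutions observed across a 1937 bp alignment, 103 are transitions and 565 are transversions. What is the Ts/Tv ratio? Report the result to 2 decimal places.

0.18

R = 103/565 = 0.182300… ≈ 0.18 (to 2 d.p.).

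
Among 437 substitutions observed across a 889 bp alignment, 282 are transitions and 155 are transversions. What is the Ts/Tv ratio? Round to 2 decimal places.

1.82

R = 282/155 = 1.819354… ≈ 1.82 (to 2 d.p.).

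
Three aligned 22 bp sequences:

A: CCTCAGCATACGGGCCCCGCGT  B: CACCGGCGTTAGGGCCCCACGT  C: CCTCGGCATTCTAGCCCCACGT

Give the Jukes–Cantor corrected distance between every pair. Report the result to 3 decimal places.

d(A,B) = 0.414, d(A,C) = 0.271, d(B,C) = 0.339

A–B: 7/22 sites differ → p ≈ 0.318182, d = −0.75 ln(1 − 0.424243) = 0.414052 ≈ 0.414.
A–C: 5/22 sites differ → p ≈ 0.227273, d = −0.75 ln(1 − 0.303031) = 0.270761 ≈ 0.271.
B–C: 6/22 sites differ → p ≈ 0.272727, d = −0.75 ln(1 − 0.363636) = 0.338988 ≈ 0.339.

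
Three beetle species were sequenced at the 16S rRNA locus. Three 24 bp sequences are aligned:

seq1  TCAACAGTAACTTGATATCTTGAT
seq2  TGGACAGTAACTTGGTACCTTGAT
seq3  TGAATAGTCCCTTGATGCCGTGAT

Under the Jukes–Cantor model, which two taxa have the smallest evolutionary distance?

seq1–seq2: 4/24 differ, p = 0.167, d = 0.188.
seq1–seq3: 7/24 differ, p = 0.292, d = 0.369.
seq2–seq3: 7/24 differ, p = 0.292, d = 0.369.
The smallest distance is between seq1 and seq2.

seq1 and seq2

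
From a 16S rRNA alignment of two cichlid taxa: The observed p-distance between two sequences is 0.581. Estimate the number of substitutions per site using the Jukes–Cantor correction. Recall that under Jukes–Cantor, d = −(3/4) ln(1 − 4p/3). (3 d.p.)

d = −(3/4) ln(1 − 4p/3) = −0.75 ln(1 − 0.774667) = −0.75 ln(0.225333)
  = −0.75 × (-1.490176) = 1.117632 substitutions/site.

1.118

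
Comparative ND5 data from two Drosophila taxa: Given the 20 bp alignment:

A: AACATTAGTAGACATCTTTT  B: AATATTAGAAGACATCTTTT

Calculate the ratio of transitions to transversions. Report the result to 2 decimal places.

Transitions are A↔G and C↔T; transversions are all other mismatches.
Transitions: 1. Transversions: 1.
R = 1/1 = 1.00.

1.00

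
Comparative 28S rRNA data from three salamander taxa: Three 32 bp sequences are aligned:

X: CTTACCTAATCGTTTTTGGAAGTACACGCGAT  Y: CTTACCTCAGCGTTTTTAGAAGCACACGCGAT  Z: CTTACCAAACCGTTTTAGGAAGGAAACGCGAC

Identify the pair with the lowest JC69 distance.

X and Y

X–Y: 4/32 differ, p = 0.125, d = 0.137.
X–Z: 6/32 differ, p = 0.188, d = 0.216.
Y–Z: 8/32 differ, p = 0.250, d = 0.304.
The smallest distance is between X and Y.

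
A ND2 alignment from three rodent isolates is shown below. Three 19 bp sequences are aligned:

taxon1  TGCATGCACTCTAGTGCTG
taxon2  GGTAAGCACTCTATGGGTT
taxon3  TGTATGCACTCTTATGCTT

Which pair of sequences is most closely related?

taxon1 and taxon3

taxon1–taxon2: 7/19 differ, p = 0.368, d = 0.507.
taxon1–taxon3: 4/19 differ, p = 0.211, d = 0.247.
taxon2–taxon3: 6/19 differ, p = 0.316, d = 0.410.
The smallest distance is between taxon1 and taxon3.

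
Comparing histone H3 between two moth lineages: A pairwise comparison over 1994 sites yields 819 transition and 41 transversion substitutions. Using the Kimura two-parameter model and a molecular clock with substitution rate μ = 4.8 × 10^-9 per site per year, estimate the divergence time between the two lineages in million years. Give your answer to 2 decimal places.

97.20

P = 819/1994 ≈ 0.410732 and Q = 41/1994 ≈ 0.020562.
Under the Kimura two-parameter model, d = −½ ln(1 − 2P − Q) − ¼ ln(1 − 2Q).
1 − 2P − Q = 0.157974, giving −½ ln(0.157974) = 0.922662.
1 − 2Q = 0.958876, giving −¼ ln(0.958876) = 0.010498.
d = 0.922662 + 0.010498 = 0.933160.
Under a molecular clock d = 2μt, so t = d/(2μ) = 0.933160 / (2 × 4.8 × 10^-9) = 97.20 million years.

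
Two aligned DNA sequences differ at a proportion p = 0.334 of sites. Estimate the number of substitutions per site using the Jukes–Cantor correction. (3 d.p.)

0.442

d = −(3/4) ln(1 − 4p/3) = −0.75 ln(1 − 0.445333) = −0.75 ln(0.554667)
  = −0.75 × (-0.589387) = 0.442040 substitutions/site.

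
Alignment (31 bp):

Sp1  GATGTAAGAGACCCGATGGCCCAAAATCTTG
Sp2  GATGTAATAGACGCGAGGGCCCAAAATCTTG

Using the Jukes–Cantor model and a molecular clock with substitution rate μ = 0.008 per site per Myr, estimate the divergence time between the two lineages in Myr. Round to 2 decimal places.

The sequences differ at 3 of 31 sites (8, 13, 17), so p = 3/31 ≈ 0.096774.
d = −(3/4) ln(1 − 4p/3) = −0.75 ln(1 − 0.129032) = −0.75 ln(0.870968)
  = −0.75 × (-0.138150) = 0.103613 substitutions/site.
Under a molecular clock d = 2μt, so t = d/(2μ) = 0.103613 / (2 × 0.008) = 6.48 Myr.

6.48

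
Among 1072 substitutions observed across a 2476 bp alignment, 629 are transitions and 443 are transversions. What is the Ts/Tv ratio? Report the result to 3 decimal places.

1.420

R = 629/443 = 1.419864… ≈ 1.420 (to 3 d.p.).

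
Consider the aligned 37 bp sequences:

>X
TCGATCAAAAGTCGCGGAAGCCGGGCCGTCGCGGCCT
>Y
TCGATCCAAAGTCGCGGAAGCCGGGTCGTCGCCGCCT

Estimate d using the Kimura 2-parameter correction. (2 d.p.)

Of 37 sites, 1 differences are transitions and 2 are transversions, so P = 1/37 ≈ 0.027027 and Q = 2/37 ≈ 0.054054.
Under the Kimura two-parameter model, d = −½ ln(1 − 2P − Q) − ¼ ln(1 − 2Q).
1 − 2P − Q = 0.891892, giving −½ ln(0.891892) = 0.057205.
1 − 2Q = 0.891892, giving −¼ ln(0.891892) = 0.028603.
d = 0.057205 + 0.028603 = 0.085808.

0.09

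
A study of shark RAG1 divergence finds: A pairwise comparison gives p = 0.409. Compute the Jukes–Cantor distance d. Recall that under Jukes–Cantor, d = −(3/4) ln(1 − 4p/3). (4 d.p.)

0.5911

d = −(3/4) ln(1 − 4p/3) = −0.75 ln(1 − 0.545333) = −0.75 ln(0.454667)
  = −0.75 × (-0.788190) = 0.591143 substitutions/site.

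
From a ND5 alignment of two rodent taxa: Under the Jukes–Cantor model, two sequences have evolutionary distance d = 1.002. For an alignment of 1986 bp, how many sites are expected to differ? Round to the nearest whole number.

1098

Invert JC69: p = (3/4)(1 − e^(−4d/3)) = 0.75 × (1 − e^(-1.336)) = 0.75 × (1 − 0.262895) = 0.552829.
Expected differing sites = pL ≈ 0.552829 × 1986 = 1097.918394 ≈ 1098.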